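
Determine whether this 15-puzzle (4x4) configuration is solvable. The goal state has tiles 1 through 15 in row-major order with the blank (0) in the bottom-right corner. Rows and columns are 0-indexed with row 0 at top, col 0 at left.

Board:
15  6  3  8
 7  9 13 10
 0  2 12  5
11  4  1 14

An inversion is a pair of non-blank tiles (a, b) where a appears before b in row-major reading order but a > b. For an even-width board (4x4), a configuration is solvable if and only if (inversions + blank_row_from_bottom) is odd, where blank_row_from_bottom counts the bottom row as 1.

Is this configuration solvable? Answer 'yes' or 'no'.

Answer: yes

Derivation:
Inversions: 55
Blank is in row 2 (0-indexed from top), which is row 2 counting from the bottom (bottom = 1).
55 + 2 = 57, which is odd, so the puzzle is solvable.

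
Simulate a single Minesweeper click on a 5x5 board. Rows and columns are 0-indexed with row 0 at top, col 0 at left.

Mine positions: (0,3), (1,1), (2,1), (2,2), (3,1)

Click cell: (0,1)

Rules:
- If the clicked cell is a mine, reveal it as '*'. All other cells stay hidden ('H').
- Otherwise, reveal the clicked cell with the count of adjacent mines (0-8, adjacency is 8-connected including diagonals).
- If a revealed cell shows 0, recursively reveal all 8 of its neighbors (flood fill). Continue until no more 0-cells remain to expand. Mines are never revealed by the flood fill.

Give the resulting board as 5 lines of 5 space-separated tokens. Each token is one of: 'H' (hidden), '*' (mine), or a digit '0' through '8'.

H 1 H H H
H H H H H
H H H H H
H H H H H
H H H H H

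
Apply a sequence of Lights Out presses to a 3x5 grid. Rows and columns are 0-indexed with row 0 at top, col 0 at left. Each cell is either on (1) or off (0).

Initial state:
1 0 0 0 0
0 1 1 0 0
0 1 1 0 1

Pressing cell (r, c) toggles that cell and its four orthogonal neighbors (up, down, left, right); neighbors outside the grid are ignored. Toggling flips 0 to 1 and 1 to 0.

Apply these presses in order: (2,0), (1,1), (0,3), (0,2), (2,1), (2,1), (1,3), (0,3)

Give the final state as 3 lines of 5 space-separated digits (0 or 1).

After press 1 at (2,0):
1 0 0 0 0
1 1 1 0 0
1 0 1 0 1

After press 2 at (1,1):
1 1 0 0 0
0 0 0 0 0
1 1 1 0 1

After press 3 at (0,3):
1 1 1 1 1
0 0 0 1 0
1 1 1 0 1

After press 4 at (0,2):
1 0 0 0 1
0 0 1 1 0
1 1 1 0 1

After press 5 at (2,1):
1 0 0 0 1
0 1 1 1 0
0 0 0 0 1

After press 6 at (2,1):
1 0 0 0 1
0 0 1 1 0
1 1 1 0 1

After press 7 at (1,3):
1 0 0 1 1
0 0 0 0 1
1 1 1 1 1

After press 8 at (0,3):
1 0 1 0 0
0 0 0 1 1
1 1 1 1 1

Answer: 1 0 1 0 0
0 0 0 1 1
1 1 1 1 1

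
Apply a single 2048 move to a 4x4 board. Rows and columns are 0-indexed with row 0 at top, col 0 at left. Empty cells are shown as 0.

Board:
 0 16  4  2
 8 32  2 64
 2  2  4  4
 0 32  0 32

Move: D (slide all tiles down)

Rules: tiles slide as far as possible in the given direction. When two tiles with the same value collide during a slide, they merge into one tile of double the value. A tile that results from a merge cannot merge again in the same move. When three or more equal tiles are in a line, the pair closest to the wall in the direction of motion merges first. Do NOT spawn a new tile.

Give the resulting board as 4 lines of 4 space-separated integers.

Answer:  0 16  0  2
 0 32  4 64
 8  2  2  4
 2 32  4 32

Derivation:
Slide down:
col 0: [0, 8, 2, 0] -> [0, 0, 8, 2]
col 1: [16, 32, 2, 32] -> [16, 32, 2, 32]
col 2: [4, 2, 4, 0] -> [0, 4, 2, 4]
col 3: [2, 64, 4, 32] -> [2, 64, 4, 32]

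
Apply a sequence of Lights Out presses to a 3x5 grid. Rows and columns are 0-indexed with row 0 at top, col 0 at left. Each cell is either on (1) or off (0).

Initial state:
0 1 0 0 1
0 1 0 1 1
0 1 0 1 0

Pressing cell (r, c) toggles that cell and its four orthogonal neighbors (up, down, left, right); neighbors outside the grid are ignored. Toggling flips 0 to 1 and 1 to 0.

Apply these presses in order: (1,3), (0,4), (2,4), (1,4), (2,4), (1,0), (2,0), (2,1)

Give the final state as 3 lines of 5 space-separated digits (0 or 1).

After press 1 at (1,3):
0 1 0 1 1
0 1 1 0 0
0 1 0 0 0

After press 2 at (0,4):
0 1 0 0 0
0 1 1 0 1
0 1 0 0 0

After press 3 at (2,4):
0 1 0 0 0
0 1 1 0 0
0 1 0 1 1

After press 4 at (1,4):
0 1 0 0 1
0 1 1 1 1
0 1 0 1 0

After press 5 at (2,4):
0 1 0 0 1
0 1 1 1 0
0 1 0 0 1

After press 6 at (1,0):
1 1 0 0 1
1 0 1 1 0
1 1 0 0 1

After press 7 at (2,0):
1 1 0 0 1
0 0 1 1 0
0 0 0 0 1

After press 8 at (2,1):
1 1 0 0 1
0 1 1 1 0
1 1 1 0 1

Answer: 1 1 0 0 1
0 1 1 1 0
1 1 1 0 1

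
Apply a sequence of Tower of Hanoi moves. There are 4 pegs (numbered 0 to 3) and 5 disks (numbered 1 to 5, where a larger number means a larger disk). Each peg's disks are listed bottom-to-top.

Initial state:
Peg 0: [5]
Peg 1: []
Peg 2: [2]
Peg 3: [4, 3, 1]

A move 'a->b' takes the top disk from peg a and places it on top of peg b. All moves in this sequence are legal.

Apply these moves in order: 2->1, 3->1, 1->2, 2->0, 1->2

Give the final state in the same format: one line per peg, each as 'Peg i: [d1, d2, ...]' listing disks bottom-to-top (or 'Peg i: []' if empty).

After move 1 (2->1):
Peg 0: [5]
Peg 1: [2]
Peg 2: []
Peg 3: [4, 3, 1]

After move 2 (3->1):
Peg 0: [5]
Peg 1: [2, 1]
Peg 2: []
Peg 3: [4, 3]

After move 3 (1->2):
Peg 0: [5]
Peg 1: [2]
Peg 2: [1]
Peg 3: [4, 3]

After move 4 (2->0):
Peg 0: [5, 1]
Peg 1: [2]
Peg 2: []
Peg 3: [4, 3]

After move 5 (1->2):
Peg 0: [5, 1]
Peg 1: []
Peg 2: [2]
Peg 3: [4, 3]

Answer: Peg 0: [5, 1]
Peg 1: []
Peg 2: [2]
Peg 3: [4, 3]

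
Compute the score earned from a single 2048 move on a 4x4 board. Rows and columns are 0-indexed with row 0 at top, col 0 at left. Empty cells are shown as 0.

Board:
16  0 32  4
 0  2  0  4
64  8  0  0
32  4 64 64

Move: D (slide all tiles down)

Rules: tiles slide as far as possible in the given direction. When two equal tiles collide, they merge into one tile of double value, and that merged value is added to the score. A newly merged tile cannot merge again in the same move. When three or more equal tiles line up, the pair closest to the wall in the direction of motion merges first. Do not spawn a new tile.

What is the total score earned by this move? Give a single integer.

Slide down:
col 0: [16, 0, 64, 32] -> [0, 16, 64, 32]  score +0 (running 0)
col 1: [0, 2, 8, 4] -> [0, 2, 8, 4]  score +0 (running 0)
col 2: [32, 0, 0, 64] -> [0, 0, 32, 64]  score +0 (running 0)
col 3: [4, 4, 0, 64] -> [0, 0, 8, 64]  score +8 (running 8)
Board after move:
 0  0  0  0
16  2  0  0
64  8 32  8
32  4 64 64

Answer: 8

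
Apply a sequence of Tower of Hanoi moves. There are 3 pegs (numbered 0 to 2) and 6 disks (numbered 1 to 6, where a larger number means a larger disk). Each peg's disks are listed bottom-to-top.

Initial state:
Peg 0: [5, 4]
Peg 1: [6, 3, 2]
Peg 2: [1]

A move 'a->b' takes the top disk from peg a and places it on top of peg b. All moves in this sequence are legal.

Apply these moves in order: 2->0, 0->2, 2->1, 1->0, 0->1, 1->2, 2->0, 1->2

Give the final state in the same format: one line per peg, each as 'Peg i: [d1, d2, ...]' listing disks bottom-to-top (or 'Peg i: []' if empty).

After move 1 (2->0):
Peg 0: [5, 4, 1]
Peg 1: [6, 3, 2]
Peg 2: []

After move 2 (0->2):
Peg 0: [5, 4]
Peg 1: [6, 3, 2]
Peg 2: [1]

After move 3 (2->1):
Peg 0: [5, 4]
Peg 1: [6, 3, 2, 1]
Peg 2: []

After move 4 (1->0):
Peg 0: [5, 4, 1]
Peg 1: [6, 3, 2]
Peg 2: []

After move 5 (0->1):
Peg 0: [5, 4]
Peg 1: [6, 3, 2, 1]
Peg 2: []

After move 6 (1->2):
Peg 0: [5, 4]
Peg 1: [6, 3, 2]
Peg 2: [1]

After move 7 (2->0):
Peg 0: [5, 4, 1]
Peg 1: [6, 3, 2]
Peg 2: []

After move 8 (1->2):
Peg 0: [5, 4, 1]
Peg 1: [6, 3]
Peg 2: [2]

Answer: Peg 0: [5, 4, 1]
Peg 1: [6, 3]
Peg 2: [2]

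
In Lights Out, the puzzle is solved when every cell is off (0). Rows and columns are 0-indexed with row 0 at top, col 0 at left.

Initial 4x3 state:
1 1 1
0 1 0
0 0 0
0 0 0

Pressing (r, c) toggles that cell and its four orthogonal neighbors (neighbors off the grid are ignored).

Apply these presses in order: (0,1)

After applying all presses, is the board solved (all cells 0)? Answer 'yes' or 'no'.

After press 1 at (0,1):
0 0 0
0 0 0
0 0 0
0 0 0

Lights still on: 0

Answer: yes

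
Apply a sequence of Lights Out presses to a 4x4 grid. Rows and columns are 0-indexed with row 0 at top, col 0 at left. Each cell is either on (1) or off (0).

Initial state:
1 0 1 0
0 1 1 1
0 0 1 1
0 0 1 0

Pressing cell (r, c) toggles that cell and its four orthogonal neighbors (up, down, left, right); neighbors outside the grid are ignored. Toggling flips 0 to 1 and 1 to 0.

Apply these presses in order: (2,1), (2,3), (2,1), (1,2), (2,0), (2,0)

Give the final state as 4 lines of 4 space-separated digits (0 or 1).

After press 1 at (2,1):
1 0 1 0
0 0 1 1
1 1 0 1
0 1 1 0

After press 2 at (2,3):
1 0 1 0
0 0 1 0
1 1 1 0
0 1 1 1

After press 3 at (2,1):
1 0 1 0
0 1 1 0
0 0 0 0
0 0 1 1

After press 4 at (1,2):
1 0 0 0
0 0 0 1
0 0 1 0
0 0 1 1

After press 5 at (2,0):
1 0 0 0
1 0 0 1
1 1 1 0
1 0 1 1

After press 6 at (2,0):
1 0 0 0
0 0 0 1
0 0 1 0
0 0 1 1

Answer: 1 0 0 0
0 0 0 1
0 0 1 0
0 0 1 1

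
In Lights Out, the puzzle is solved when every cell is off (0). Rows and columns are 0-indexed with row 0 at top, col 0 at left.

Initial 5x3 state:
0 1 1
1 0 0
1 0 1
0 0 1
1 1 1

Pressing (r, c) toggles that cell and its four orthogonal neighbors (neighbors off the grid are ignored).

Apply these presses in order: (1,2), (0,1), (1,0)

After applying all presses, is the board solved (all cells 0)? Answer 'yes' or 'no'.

After press 1 at (1,2):
0 1 0
1 1 1
1 0 0
0 0 1
1 1 1

After press 2 at (0,1):
1 0 1
1 0 1
1 0 0
0 0 1
1 1 1

After press 3 at (1,0):
0 0 1
0 1 1
0 0 0
0 0 1
1 1 1

Lights still on: 7

Answer: no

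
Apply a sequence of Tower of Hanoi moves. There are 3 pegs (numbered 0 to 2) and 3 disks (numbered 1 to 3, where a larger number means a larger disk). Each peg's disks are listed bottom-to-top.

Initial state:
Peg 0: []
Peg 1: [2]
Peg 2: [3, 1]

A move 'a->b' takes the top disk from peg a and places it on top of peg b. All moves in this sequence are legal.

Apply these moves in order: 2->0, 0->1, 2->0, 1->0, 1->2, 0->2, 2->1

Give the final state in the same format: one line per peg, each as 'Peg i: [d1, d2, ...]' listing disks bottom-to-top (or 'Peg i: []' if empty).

After move 1 (2->0):
Peg 0: [1]
Peg 1: [2]
Peg 2: [3]

After move 2 (0->1):
Peg 0: []
Peg 1: [2, 1]
Peg 2: [3]

After move 3 (2->0):
Peg 0: [3]
Peg 1: [2, 1]
Peg 2: []

After move 4 (1->0):
Peg 0: [3, 1]
Peg 1: [2]
Peg 2: []

After move 5 (1->2):
Peg 0: [3, 1]
Peg 1: []
Peg 2: [2]

After move 6 (0->2):
Peg 0: [3]
Peg 1: []
Peg 2: [2, 1]

After move 7 (2->1):
Peg 0: [3]
Peg 1: [1]
Peg 2: [2]

Answer: Peg 0: [3]
Peg 1: [1]
Peg 2: [2]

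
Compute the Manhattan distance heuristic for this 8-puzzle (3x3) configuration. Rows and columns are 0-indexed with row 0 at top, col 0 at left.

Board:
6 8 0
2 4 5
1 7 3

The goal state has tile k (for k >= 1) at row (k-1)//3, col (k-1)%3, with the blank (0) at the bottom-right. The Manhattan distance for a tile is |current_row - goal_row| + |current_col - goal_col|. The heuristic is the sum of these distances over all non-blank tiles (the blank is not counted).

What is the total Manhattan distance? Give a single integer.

Answer: 14

Derivation:
Tile 6: at (0,0), goal (1,2), distance |0-1|+|0-2| = 3
Tile 8: at (0,1), goal (2,1), distance |0-2|+|1-1| = 2
Tile 2: at (1,0), goal (0,1), distance |1-0|+|0-1| = 2
Tile 4: at (1,1), goal (1,0), distance |1-1|+|1-0| = 1
Tile 5: at (1,2), goal (1,1), distance |1-1|+|2-1| = 1
Tile 1: at (2,0), goal (0,0), distance |2-0|+|0-0| = 2
Tile 7: at (2,1), goal (2,0), distance |2-2|+|1-0| = 1
Tile 3: at (2,2), goal (0,2), distance |2-0|+|2-2| = 2
Sum: 3 + 2 + 2 + 1 + 1 + 2 + 1 + 2 = 14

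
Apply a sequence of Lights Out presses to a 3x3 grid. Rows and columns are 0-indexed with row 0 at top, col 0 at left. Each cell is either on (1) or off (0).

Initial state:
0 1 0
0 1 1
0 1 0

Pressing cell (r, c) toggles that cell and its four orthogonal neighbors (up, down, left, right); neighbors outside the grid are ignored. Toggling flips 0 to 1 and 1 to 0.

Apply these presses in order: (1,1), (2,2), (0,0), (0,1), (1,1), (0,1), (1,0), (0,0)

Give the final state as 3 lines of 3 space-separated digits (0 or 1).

After press 1 at (1,1):
0 0 0
1 0 0
0 0 0

After press 2 at (2,2):
0 0 0
1 0 1
0 1 1

After press 3 at (0,0):
1 1 0
0 0 1
0 1 1

After press 4 at (0,1):
0 0 1
0 1 1
0 1 1

After press 5 at (1,1):
0 1 1
1 0 0
0 0 1

After press 6 at (0,1):
1 0 0
1 1 0
0 0 1

After press 7 at (1,0):
0 0 0
0 0 0
1 0 1

After press 8 at (0,0):
1 1 0
1 0 0
1 0 1

Answer: 1 1 0
1 0 0
1 0 1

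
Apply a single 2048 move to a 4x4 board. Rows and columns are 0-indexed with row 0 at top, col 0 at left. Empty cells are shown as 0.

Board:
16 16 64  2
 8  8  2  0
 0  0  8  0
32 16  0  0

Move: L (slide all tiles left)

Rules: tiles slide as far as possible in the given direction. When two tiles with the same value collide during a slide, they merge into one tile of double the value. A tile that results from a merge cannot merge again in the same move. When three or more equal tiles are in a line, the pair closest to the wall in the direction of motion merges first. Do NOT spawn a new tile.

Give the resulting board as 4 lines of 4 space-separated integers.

Slide left:
row 0: [16, 16, 64, 2] -> [32, 64, 2, 0]
row 1: [8, 8, 2, 0] -> [16, 2, 0, 0]
row 2: [0, 0, 8, 0] -> [8, 0, 0, 0]
row 3: [32, 16, 0, 0] -> [32, 16, 0, 0]

Answer: 32 64  2  0
16  2  0  0
 8  0  0  0
32 16  0  0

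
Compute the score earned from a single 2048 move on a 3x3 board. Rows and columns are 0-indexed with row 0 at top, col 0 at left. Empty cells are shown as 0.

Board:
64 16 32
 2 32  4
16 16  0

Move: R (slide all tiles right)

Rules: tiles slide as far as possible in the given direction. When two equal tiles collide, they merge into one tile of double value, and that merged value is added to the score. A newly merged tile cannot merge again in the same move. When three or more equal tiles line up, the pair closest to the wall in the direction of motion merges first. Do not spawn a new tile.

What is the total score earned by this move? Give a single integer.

Slide right:
row 0: [64, 16, 32] -> [64, 16, 32]  score +0 (running 0)
row 1: [2, 32, 4] -> [2, 32, 4]  score +0 (running 0)
row 2: [16, 16, 0] -> [0, 0, 32]  score +32 (running 32)
Board after move:
64 16 32
 2 32  4
 0  0 32

Answer: 32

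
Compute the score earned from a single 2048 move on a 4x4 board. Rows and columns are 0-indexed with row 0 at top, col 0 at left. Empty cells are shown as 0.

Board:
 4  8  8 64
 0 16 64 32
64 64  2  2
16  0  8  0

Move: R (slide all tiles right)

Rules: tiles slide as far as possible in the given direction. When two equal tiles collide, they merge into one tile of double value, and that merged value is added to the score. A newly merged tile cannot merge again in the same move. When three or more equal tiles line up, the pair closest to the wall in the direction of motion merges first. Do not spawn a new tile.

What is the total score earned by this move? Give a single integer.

Answer: 148

Derivation:
Slide right:
row 0: [4, 8, 8, 64] -> [0, 4, 16, 64]  score +16 (running 16)
row 1: [0, 16, 64, 32] -> [0, 16, 64, 32]  score +0 (running 16)
row 2: [64, 64, 2, 2] -> [0, 0, 128, 4]  score +132 (running 148)
row 3: [16, 0, 8, 0] -> [0, 0, 16, 8]  score +0 (running 148)
Board after move:
  0   4  16  64
  0  16  64  32
  0   0 128   4
  0   0  16   8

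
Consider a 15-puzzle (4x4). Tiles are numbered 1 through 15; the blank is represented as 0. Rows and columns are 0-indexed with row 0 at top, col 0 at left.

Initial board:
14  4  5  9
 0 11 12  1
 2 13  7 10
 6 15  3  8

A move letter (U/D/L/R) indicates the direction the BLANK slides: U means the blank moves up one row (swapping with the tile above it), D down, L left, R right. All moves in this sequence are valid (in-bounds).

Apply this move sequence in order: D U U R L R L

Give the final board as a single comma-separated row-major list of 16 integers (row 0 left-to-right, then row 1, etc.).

After move 1 (D):
14  4  5  9
 2 11 12  1
 0 13  7 10
 6 15  3  8

After move 2 (U):
14  4  5  9
 0 11 12  1
 2 13  7 10
 6 15  3  8

After move 3 (U):
 0  4  5  9
14 11 12  1
 2 13  7 10
 6 15  3  8

After move 4 (R):
 4  0  5  9
14 11 12  1
 2 13  7 10
 6 15  3  8

After move 5 (L):
 0  4  5  9
14 11 12  1
 2 13  7 10
 6 15  3  8

After move 6 (R):
 4  0  5  9
14 11 12  1
 2 13  7 10
 6 15  3  8

After move 7 (L):
 0  4  5  9
14 11 12  1
 2 13  7 10
 6 15  3  8

Answer: 0, 4, 5, 9, 14, 11, 12, 1, 2, 13, 7, 10, 6, 15, 3, 8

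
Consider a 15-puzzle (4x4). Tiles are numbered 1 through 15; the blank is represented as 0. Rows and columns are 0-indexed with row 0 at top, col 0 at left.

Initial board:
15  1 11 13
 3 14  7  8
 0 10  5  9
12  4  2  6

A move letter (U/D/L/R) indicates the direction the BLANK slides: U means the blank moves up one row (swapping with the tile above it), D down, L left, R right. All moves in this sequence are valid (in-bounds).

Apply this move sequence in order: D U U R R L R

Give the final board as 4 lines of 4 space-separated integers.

After move 1 (D):
15  1 11 13
 3 14  7  8
12 10  5  9
 0  4  2  6

After move 2 (U):
15  1 11 13
 3 14  7  8
 0 10  5  9
12  4  2  6

After move 3 (U):
15  1 11 13
 0 14  7  8
 3 10  5  9
12  4  2  6

After move 4 (R):
15  1 11 13
14  0  7  8
 3 10  5  9
12  4  2  6

After move 5 (R):
15  1 11 13
14  7  0  8
 3 10  5  9
12  4  2  6

After move 6 (L):
15  1 11 13
14  0  7  8
 3 10  5  9
12  4  2  6

After move 7 (R):
15  1 11 13
14  7  0  8
 3 10  5  9
12  4  2  6

Answer: 15  1 11 13
14  7  0  8
 3 10  5  9
12  4  2  6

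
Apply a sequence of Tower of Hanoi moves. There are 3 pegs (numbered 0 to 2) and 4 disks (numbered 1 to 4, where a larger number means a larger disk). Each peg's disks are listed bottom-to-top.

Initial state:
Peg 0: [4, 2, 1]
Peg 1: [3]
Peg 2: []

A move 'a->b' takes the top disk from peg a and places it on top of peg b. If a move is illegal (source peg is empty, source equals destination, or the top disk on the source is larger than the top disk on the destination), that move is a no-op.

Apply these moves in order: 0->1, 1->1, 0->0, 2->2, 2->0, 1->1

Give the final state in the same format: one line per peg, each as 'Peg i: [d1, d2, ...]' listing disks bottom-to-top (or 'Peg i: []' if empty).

Answer: Peg 0: [4, 2]
Peg 1: [3, 1]
Peg 2: []

Derivation:
After move 1 (0->1):
Peg 0: [4, 2]
Peg 1: [3, 1]
Peg 2: []

After move 2 (1->1):
Peg 0: [4, 2]
Peg 1: [3, 1]
Peg 2: []

After move 3 (0->0):
Peg 0: [4, 2]
Peg 1: [3, 1]
Peg 2: []

After move 4 (2->2):
Peg 0: [4, 2]
Peg 1: [3, 1]
Peg 2: []

After move 5 (2->0):
Peg 0: [4, 2]
Peg 1: [3, 1]
Peg 2: []

After move 6 (1->1):
Peg 0: [4, 2]
Peg 1: [3, 1]
Peg 2: []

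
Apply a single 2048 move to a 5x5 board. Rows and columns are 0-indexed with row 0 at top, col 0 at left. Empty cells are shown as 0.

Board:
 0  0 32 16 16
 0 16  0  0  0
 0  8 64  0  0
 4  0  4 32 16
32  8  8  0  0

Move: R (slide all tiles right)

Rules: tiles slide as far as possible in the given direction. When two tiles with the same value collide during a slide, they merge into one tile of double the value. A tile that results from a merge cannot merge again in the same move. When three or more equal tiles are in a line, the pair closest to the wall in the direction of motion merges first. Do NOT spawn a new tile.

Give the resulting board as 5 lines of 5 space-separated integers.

Answer:  0  0  0 32 32
 0  0  0  0 16
 0  0  0  8 64
 0  0  8 32 16
 0  0  0 32 16

Derivation:
Slide right:
row 0: [0, 0, 32, 16, 16] -> [0, 0, 0, 32, 32]
row 1: [0, 16, 0, 0, 0] -> [0, 0, 0, 0, 16]
row 2: [0, 8, 64, 0, 0] -> [0, 0, 0, 8, 64]
row 3: [4, 0, 4, 32, 16] -> [0, 0, 8, 32, 16]
row 4: [32, 8, 8, 0, 0] -> [0, 0, 0, 32, 16]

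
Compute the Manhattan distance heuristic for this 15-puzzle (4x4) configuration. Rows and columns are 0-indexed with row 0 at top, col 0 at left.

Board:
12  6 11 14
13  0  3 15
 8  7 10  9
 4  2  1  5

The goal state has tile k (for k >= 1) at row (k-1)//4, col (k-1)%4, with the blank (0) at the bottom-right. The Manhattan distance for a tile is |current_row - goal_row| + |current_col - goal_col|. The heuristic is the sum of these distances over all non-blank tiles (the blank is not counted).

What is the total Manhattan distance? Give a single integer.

Answer: 48

Derivation:
Tile 12: at (0,0), goal (2,3), distance |0-2|+|0-3| = 5
Tile 6: at (0,1), goal (1,1), distance |0-1|+|1-1| = 1
Tile 11: at (0,2), goal (2,2), distance |0-2|+|2-2| = 2
Tile 14: at (0,3), goal (3,1), distance |0-3|+|3-1| = 5
Tile 13: at (1,0), goal (3,0), distance |1-3|+|0-0| = 2
Tile 3: at (1,2), goal (0,2), distance |1-0|+|2-2| = 1
Tile 15: at (1,3), goal (3,2), distance |1-3|+|3-2| = 3
Tile 8: at (2,0), goal (1,3), distance |2-1|+|0-3| = 4
Tile 7: at (2,1), goal (1,2), distance |2-1|+|1-2| = 2
Tile 10: at (2,2), goal (2,1), distance |2-2|+|2-1| = 1
Tile 9: at (2,3), goal (2,0), distance |2-2|+|3-0| = 3
Tile 4: at (3,0), goal (0,3), distance |3-0|+|0-3| = 6
Tile 2: at (3,1), goal (0,1), distance |3-0|+|1-1| = 3
Tile 1: at (3,2), goal (0,0), distance |3-0|+|2-0| = 5
Tile 5: at (3,3), goal (1,0), distance |3-1|+|3-0| = 5
Sum: 5 + 1 + 2 + 5 + 2 + 1 + 3 + 4 + 2 + 1 + 3 + 6 + 3 + 5 + 5 = 48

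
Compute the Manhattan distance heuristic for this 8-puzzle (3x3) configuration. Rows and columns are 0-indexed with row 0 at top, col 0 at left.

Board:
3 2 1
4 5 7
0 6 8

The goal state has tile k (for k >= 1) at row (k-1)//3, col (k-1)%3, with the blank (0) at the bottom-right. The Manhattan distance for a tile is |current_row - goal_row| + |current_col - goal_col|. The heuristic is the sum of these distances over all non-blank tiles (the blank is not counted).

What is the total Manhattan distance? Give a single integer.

Answer: 10

Derivation:
Tile 3: at (0,0), goal (0,2), distance |0-0|+|0-2| = 2
Tile 2: at (0,1), goal (0,1), distance |0-0|+|1-1| = 0
Tile 1: at (0,2), goal (0,0), distance |0-0|+|2-0| = 2
Tile 4: at (1,0), goal (1,0), distance |1-1|+|0-0| = 0
Tile 5: at (1,1), goal (1,1), distance |1-1|+|1-1| = 0
Tile 7: at (1,2), goal (2,0), distance |1-2|+|2-0| = 3
Tile 6: at (2,1), goal (1,2), distance |2-1|+|1-2| = 2
Tile 8: at (2,2), goal (2,1), distance |2-2|+|2-1| = 1
Sum: 2 + 0 + 2 + 0 + 0 + 3 + 2 + 1 = 10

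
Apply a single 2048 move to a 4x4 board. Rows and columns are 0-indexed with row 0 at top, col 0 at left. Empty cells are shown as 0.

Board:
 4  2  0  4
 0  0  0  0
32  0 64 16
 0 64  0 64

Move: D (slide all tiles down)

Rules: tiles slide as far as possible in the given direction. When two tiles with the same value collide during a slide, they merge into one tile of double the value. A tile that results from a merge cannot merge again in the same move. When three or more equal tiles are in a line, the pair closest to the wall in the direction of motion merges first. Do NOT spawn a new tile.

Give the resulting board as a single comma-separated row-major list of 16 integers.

Slide down:
col 0: [4, 0, 32, 0] -> [0, 0, 4, 32]
col 1: [2, 0, 0, 64] -> [0, 0, 2, 64]
col 2: [0, 0, 64, 0] -> [0, 0, 0, 64]
col 3: [4, 0, 16, 64] -> [0, 4, 16, 64]

Answer: 0, 0, 0, 0, 0, 0, 0, 4, 4, 2, 0, 16, 32, 64, 64, 64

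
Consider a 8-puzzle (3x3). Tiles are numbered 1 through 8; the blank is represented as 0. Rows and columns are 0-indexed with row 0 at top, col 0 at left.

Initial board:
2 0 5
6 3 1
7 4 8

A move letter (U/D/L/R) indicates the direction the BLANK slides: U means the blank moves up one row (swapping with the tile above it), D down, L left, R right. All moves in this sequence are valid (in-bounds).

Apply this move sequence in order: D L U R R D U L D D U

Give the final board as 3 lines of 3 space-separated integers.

After move 1 (D):
2 3 5
6 0 1
7 4 8

After move 2 (L):
2 3 5
0 6 1
7 4 8

After move 3 (U):
0 3 5
2 6 1
7 4 8

After move 4 (R):
3 0 5
2 6 1
7 4 8

After move 5 (R):
3 5 0
2 6 1
7 4 8

After move 6 (D):
3 5 1
2 6 0
7 4 8

After move 7 (U):
3 5 0
2 6 1
7 4 8

After move 8 (L):
3 0 5
2 6 1
7 4 8

After move 9 (D):
3 6 5
2 0 1
7 4 8

After move 10 (D):
3 6 5
2 4 1
7 0 8

After move 11 (U):
3 6 5
2 0 1
7 4 8

Answer: 3 6 5
2 0 1
7 4 8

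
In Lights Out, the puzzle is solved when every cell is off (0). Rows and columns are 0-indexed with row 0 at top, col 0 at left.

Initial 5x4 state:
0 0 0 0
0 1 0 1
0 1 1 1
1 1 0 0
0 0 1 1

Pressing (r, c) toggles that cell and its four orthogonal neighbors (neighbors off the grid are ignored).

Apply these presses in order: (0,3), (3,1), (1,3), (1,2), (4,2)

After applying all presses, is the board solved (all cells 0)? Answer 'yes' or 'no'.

Answer: yes

Derivation:
After press 1 at (0,3):
0 0 1 1
0 1 0 0
0 1 1 1
1 1 0 0
0 0 1 1

After press 2 at (3,1):
0 0 1 1
0 1 0 0
0 0 1 1
0 0 1 0
0 1 1 1

After press 3 at (1,3):
0 0 1 0
0 1 1 1
0 0 1 0
0 0 1 0
0 1 1 1

After press 4 at (1,2):
0 0 0 0
0 0 0 0
0 0 0 0
0 0 1 0
0 1 1 1

After press 5 at (4,2):
0 0 0 0
0 0 0 0
0 0 0 0
0 0 0 0
0 0 0 0

Lights still on: 0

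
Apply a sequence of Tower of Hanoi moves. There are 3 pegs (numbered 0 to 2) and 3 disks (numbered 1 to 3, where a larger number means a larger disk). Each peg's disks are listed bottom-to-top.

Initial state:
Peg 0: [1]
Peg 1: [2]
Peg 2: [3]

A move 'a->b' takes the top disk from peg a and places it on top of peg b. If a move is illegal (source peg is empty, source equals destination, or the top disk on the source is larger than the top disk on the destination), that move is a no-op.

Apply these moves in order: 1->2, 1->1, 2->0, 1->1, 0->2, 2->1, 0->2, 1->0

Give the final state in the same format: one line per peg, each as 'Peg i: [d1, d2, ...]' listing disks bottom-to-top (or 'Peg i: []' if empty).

Answer: Peg 0: [1]
Peg 1: []
Peg 2: [3, 2]

Derivation:
After move 1 (1->2):
Peg 0: [1]
Peg 1: []
Peg 2: [3, 2]

After move 2 (1->1):
Peg 0: [1]
Peg 1: []
Peg 2: [3, 2]

After move 3 (2->0):
Peg 0: [1]
Peg 1: []
Peg 2: [3, 2]

After move 4 (1->1):
Peg 0: [1]
Peg 1: []
Peg 2: [3, 2]

After move 5 (0->2):
Peg 0: []
Peg 1: []
Peg 2: [3, 2, 1]

After move 6 (2->1):
Peg 0: []
Peg 1: [1]
Peg 2: [3, 2]

After move 7 (0->2):
Peg 0: []
Peg 1: [1]
Peg 2: [3, 2]

After move 8 (1->0):
Peg 0: [1]
Peg 1: []
Peg 2: [3, 2]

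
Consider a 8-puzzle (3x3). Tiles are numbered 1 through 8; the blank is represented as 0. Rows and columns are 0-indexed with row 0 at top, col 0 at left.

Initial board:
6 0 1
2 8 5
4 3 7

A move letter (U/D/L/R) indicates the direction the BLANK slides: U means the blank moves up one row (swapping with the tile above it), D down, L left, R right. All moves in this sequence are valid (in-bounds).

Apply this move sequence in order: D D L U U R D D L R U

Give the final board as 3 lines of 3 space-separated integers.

Answer: 8 3 1
6 0 5
2 4 7

Derivation:
After move 1 (D):
6 8 1
2 0 5
4 3 7

After move 2 (D):
6 8 1
2 3 5
4 0 7

After move 3 (L):
6 8 1
2 3 5
0 4 7

After move 4 (U):
6 8 1
0 3 5
2 4 7

After move 5 (U):
0 8 1
6 3 5
2 4 7

After move 6 (R):
8 0 1
6 3 5
2 4 7

After move 7 (D):
8 3 1
6 0 5
2 4 7

After move 8 (D):
8 3 1
6 4 5
2 0 7

After move 9 (L):
8 3 1
6 4 5
0 2 7

After move 10 (R):
8 3 1
6 4 5
2 0 7

After move 11 (U):
8 3 1
6 0 5
2 4 7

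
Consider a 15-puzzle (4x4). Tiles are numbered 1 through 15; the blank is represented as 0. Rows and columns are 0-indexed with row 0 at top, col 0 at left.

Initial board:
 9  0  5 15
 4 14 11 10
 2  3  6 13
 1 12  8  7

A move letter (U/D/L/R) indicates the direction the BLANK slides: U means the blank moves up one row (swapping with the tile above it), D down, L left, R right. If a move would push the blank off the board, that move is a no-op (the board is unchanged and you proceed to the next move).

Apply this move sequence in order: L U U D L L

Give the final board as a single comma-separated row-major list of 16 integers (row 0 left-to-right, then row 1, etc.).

Answer: 4, 9, 5, 15, 0, 14, 11, 10, 2, 3, 6, 13, 1, 12, 8, 7

Derivation:
After move 1 (L):
 0  9  5 15
 4 14 11 10
 2  3  6 13
 1 12  8  7

After move 2 (U):
 0  9  5 15
 4 14 11 10
 2  3  6 13
 1 12  8  7

After move 3 (U):
 0  9  5 15
 4 14 11 10
 2  3  6 13
 1 12  8  7

After move 4 (D):
 4  9  5 15
 0 14 11 10
 2  3  6 13
 1 12  8  7

After move 5 (L):
 4  9  5 15
 0 14 11 10
 2  3  6 13
 1 12  8  7

After move 6 (L):
 4  9  5 15
 0 14 11 10
 2  3  6 13
 1 12  8  7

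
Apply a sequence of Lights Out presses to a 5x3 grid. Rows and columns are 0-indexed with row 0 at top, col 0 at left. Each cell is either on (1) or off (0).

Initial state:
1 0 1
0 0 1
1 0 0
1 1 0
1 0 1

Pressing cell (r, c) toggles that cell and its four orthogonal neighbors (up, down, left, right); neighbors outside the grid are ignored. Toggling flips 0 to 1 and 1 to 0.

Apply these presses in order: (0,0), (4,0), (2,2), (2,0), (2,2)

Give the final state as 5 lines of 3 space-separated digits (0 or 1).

Answer: 0 1 1
0 0 1
0 1 0
1 1 0
0 1 1

Derivation:
After press 1 at (0,0):
0 1 1
1 0 1
1 0 0
1 1 0
1 0 1

After press 2 at (4,0):
0 1 1
1 0 1
1 0 0
0 1 0
0 1 1

After press 3 at (2,2):
0 1 1
1 0 0
1 1 1
0 1 1
0 1 1

After press 4 at (2,0):
0 1 1
0 0 0
0 0 1
1 1 1
0 1 1

After press 5 at (2,2):
0 1 1
0 0 1
0 1 0
1 1 0
0 1 1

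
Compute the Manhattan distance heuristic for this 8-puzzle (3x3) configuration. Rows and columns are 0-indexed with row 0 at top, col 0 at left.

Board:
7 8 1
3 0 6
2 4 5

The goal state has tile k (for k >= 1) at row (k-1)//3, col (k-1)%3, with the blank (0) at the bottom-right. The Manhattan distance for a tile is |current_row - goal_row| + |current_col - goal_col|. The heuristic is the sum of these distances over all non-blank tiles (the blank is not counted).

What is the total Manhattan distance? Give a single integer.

Tile 7: at (0,0), goal (2,0), distance |0-2|+|0-0| = 2
Tile 8: at (0,1), goal (2,1), distance |0-2|+|1-1| = 2
Tile 1: at (0,2), goal (0,0), distance |0-0|+|2-0| = 2
Tile 3: at (1,0), goal (0,2), distance |1-0|+|0-2| = 3
Tile 6: at (1,2), goal (1,2), distance |1-1|+|2-2| = 0
Tile 2: at (2,0), goal (0,1), distance |2-0|+|0-1| = 3
Tile 4: at (2,1), goal (1,0), distance |2-1|+|1-0| = 2
Tile 5: at (2,2), goal (1,1), distance |2-1|+|2-1| = 2
Sum: 2 + 2 + 2 + 3 + 0 + 3 + 2 + 2 = 16

Answer: 16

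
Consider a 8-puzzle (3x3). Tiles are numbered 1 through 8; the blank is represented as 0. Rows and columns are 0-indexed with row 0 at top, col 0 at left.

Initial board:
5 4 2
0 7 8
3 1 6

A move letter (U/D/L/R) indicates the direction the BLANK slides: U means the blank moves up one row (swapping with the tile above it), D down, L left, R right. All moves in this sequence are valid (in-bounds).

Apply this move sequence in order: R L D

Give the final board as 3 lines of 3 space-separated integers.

Answer: 5 4 2
3 7 8
0 1 6

Derivation:
After move 1 (R):
5 4 2
7 0 8
3 1 6

After move 2 (L):
5 4 2
0 7 8
3 1 6

After move 3 (D):
5 4 2
3 7 8
0 1 6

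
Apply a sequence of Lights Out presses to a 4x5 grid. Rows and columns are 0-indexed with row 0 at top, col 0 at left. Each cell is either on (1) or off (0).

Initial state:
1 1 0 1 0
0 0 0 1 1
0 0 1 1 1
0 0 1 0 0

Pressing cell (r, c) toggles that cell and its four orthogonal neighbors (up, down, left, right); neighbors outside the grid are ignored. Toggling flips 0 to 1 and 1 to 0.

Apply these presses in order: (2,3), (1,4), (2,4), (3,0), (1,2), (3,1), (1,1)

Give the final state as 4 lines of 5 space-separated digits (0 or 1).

Answer: 1 0 1 1 1
1 0 0 0 1
1 0 1 1 0
0 0 0 1 1

Derivation:
After press 1 at (2,3):
1 1 0 1 0
0 0 0 0 1
0 0 0 0 0
0 0 1 1 0

After press 2 at (1,4):
1 1 0 1 1
0 0 0 1 0
0 0 0 0 1
0 0 1 1 0

After press 3 at (2,4):
1 1 0 1 1
0 0 0 1 1
0 0 0 1 0
0 0 1 1 1

After press 4 at (3,0):
1 1 0 1 1
0 0 0 1 1
1 0 0 1 0
1 1 1 1 1

After press 5 at (1,2):
1 1 1 1 1
0 1 1 0 1
1 0 1 1 0
1 1 1 1 1

After press 6 at (3,1):
1 1 1 1 1
0 1 1 0 1
1 1 1 1 0
0 0 0 1 1

After press 7 at (1,1):
1 0 1 1 1
1 0 0 0 1
1 0 1 1 0
0 0 0 1 1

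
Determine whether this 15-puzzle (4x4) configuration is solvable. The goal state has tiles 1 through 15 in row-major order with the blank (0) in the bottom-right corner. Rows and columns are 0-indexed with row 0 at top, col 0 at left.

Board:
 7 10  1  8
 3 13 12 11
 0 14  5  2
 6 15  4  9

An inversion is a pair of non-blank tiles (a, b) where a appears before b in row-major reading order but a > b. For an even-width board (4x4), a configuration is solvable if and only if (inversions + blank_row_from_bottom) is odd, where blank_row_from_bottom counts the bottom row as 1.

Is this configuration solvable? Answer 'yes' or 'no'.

Inversions: 48
Blank is in row 2 (0-indexed from top), which is row 2 counting from the bottom (bottom = 1).
48 + 2 = 50, which is even, so the puzzle is not solvable.

Answer: no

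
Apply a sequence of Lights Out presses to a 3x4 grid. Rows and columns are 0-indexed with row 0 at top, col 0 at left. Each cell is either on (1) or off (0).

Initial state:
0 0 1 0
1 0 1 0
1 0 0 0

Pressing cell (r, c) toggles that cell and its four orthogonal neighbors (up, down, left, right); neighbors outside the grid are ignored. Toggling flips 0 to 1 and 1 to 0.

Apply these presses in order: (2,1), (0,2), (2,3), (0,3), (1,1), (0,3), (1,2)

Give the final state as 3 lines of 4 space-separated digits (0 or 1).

After press 1 at (2,1):
0 0 1 0
1 1 1 0
0 1 1 0

After press 2 at (0,2):
0 1 0 1
1 1 0 0
0 1 1 0

After press 3 at (2,3):
0 1 0 1
1 1 0 1
0 1 0 1

After press 4 at (0,3):
0 1 1 0
1 1 0 0
0 1 0 1

After press 5 at (1,1):
0 0 1 0
0 0 1 0
0 0 0 1

After press 6 at (0,3):
0 0 0 1
0 0 1 1
0 0 0 1

After press 7 at (1,2):
0 0 1 1
0 1 0 0
0 0 1 1

Answer: 0 0 1 1
0 1 0 0
0 0 1 1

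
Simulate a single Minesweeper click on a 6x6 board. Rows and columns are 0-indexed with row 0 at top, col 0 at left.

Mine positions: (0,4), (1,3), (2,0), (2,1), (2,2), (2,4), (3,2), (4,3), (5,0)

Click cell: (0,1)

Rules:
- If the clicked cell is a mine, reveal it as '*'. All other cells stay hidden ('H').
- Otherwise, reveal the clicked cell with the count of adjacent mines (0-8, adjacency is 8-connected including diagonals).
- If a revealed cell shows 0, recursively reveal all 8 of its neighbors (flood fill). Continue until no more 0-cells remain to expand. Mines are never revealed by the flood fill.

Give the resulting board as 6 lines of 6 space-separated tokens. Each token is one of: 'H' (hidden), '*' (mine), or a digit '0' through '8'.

0 0 1 H H H
2 3 3 H H H
H H H H H H
H H H H H H
H H H H H H
H H H H H H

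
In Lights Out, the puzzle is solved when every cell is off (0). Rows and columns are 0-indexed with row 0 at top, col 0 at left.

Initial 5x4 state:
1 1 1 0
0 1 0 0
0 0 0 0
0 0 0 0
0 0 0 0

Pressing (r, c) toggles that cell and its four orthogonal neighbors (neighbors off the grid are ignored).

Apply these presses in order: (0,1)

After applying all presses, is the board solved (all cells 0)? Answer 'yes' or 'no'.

Answer: yes

Derivation:
After press 1 at (0,1):
0 0 0 0
0 0 0 0
0 0 0 0
0 0 0 0
0 0 0 0

Lights still on: 0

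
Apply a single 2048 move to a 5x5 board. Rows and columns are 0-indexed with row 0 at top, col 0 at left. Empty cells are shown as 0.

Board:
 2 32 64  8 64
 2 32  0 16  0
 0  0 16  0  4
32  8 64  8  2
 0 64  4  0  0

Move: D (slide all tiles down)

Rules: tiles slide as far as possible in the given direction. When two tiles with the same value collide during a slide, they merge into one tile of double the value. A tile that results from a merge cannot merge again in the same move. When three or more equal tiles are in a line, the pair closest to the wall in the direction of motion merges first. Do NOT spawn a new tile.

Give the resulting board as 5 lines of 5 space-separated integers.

Answer:  0  0  0  0  0
 0  0 64  0  0
 0 64 16  8 64
 4  8 64 16  4
32 64  4  8  2

Derivation:
Slide down:
col 0: [2, 2, 0, 32, 0] -> [0, 0, 0, 4, 32]
col 1: [32, 32, 0, 8, 64] -> [0, 0, 64, 8, 64]
col 2: [64, 0, 16, 64, 4] -> [0, 64, 16, 64, 4]
col 3: [8, 16, 0, 8, 0] -> [0, 0, 8, 16, 8]
col 4: [64, 0, 4, 2, 0] -> [0, 0, 64, 4, 2]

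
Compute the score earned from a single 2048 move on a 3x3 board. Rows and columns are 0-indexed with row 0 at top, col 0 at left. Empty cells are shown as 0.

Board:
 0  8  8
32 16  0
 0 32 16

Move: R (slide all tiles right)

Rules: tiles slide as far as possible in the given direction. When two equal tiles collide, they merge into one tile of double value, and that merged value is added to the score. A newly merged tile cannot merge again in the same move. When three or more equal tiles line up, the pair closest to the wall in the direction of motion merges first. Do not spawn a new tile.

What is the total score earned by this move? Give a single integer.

Slide right:
row 0: [0, 8, 8] -> [0, 0, 16]  score +16 (running 16)
row 1: [32, 16, 0] -> [0, 32, 16]  score +0 (running 16)
row 2: [0, 32, 16] -> [0, 32, 16]  score +0 (running 16)
Board after move:
 0  0 16
 0 32 16
 0 32 16

Answer: 16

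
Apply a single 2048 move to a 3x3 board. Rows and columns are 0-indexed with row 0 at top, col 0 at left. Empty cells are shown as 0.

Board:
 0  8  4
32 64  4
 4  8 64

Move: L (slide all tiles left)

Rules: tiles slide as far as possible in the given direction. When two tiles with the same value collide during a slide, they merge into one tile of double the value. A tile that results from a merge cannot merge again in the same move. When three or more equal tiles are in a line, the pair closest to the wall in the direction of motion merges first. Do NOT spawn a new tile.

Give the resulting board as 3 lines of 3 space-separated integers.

Answer:  8  4  0
32 64  4
 4  8 64

Derivation:
Slide left:
row 0: [0, 8, 4] -> [8, 4, 0]
row 1: [32, 64, 4] -> [32, 64, 4]
row 2: [4, 8, 64] -> [4, 8, 64]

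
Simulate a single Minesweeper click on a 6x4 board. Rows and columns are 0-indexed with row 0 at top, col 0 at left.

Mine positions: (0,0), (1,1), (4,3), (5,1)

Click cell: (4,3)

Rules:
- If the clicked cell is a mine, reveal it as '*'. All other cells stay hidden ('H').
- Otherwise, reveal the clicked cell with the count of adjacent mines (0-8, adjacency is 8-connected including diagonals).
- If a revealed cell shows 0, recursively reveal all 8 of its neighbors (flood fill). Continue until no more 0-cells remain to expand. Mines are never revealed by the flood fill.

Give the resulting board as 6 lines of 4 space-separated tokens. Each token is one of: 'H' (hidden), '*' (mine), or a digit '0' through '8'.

H H H H
H H H H
H H H H
H H H H
H H H *
H H H H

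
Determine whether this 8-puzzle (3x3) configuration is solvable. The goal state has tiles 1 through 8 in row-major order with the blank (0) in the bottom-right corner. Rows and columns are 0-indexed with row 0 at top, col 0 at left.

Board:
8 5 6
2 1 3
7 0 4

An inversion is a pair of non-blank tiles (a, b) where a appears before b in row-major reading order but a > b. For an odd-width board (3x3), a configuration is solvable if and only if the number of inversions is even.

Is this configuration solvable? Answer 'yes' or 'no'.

Inversions (pairs i<j in row-major order where tile[i] > tile[j] > 0): 17
17 is odd, so the puzzle is not solvable.

Answer: no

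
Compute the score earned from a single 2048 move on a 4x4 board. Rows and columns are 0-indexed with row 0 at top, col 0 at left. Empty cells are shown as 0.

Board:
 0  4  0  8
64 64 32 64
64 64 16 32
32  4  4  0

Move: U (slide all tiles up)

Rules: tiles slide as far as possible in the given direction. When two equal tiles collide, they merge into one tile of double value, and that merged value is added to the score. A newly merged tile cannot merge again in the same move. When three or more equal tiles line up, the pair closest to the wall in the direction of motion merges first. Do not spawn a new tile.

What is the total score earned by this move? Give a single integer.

Slide up:
col 0: [0, 64, 64, 32] -> [128, 32, 0, 0]  score +128 (running 128)
col 1: [4, 64, 64, 4] -> [4, 128, 4, 0]  score +128 (running 256)
col 2: [0, 32, 16, 4] -> [32, 16, 4, 0]  score +0 (running 256)
col 3: [8, 64, 32, 0] -> [8, 64, 32, 0]  score +0 (running 256)
Board after move:
128   4  32   8
 32 128  16  64
  0   4   4  32
  0   0   0   0

Answer: 256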